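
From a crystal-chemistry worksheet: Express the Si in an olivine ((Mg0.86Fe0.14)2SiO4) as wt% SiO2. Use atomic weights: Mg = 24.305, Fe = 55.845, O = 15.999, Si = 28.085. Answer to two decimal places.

Molar mass of (Mg0.86Fe0.14)2SiO4 = 1.72·24.305 + 0.28·55.845 + 1·28.085 + 4·15.999 = 149.522 g/mol.
Each formula unit contains 1 Si, equivalent to 1/1 = 1.0000 mol SiO2.
M(SiO2) = 1×28.085 + 2×15.999 = 60.083 g/mol.
Mass of SiO2 per formula unit = 1.0000 × 60.083 = 60.083 g.
SiO2 wt% = 60.083 / 149.522 × 100 = 40.18%.

40.18 wt%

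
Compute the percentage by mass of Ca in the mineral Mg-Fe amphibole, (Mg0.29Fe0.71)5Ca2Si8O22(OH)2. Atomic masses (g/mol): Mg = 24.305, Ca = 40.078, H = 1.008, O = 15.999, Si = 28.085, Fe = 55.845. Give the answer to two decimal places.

Molar mass of (Mg0.29Fe0.71)5Ca2Si8O22(OH)2: 1.45×24.305 + 3.55×55.845 + 2×40.078 + 8×28.085 + 24×15.999 + 2×1.008 = 924.320 g/mol.
Mass of Ca per formula unit: 2 × 40.078 = 80.156 g.
Weight fraction Ca = 80.156 / 924.320 = 0.0867.

8.67 mass %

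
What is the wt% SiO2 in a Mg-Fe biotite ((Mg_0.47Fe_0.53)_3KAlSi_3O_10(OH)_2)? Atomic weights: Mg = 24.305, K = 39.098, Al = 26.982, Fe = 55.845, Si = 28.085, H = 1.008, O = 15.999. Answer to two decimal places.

38.56 wt%

Formula mass = 467.403 g/mol.
3 Si → 3.0000 mol SiO2 per formula unit; M(SiO2) = 60.083, so SiO2 mass = 180.249 g.
180.249/467.403 × 100 = 38.56 wt%.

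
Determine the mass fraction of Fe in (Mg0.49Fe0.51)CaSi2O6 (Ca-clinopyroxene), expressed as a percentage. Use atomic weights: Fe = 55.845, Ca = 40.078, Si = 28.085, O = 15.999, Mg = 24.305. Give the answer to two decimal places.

12.24 weight percent

Molar mass of (Mg0.49Fe0.51)CaSi2O6: 0.49·24.305 + 0.51·55.845 + 1·40.078 + 2·28.085 + 6·15.999 = 232.632 g/mol.
Mass of Fe per formula unit: 0.51 × 55.845 = 28.481 g.
Weight fraction Fe = 28.481 / 232.632 = 0.1224.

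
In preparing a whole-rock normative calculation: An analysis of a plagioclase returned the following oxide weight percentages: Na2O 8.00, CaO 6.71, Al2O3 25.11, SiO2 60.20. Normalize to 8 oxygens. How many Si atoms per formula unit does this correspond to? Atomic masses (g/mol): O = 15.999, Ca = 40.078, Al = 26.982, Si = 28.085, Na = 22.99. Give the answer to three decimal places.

2.680 Si apfu

Na2O (M=61.979): mol = 0.12908; Na = 0.25816, O = 0.12908.
CaO (M=56.077): mol = 0.11966; Ca = 0.11966, O = 0.11966.
Al2O3 (M=101.961): mol = 0.24627; Al = 0.49254, O = 0.73881.
SiO2 (M=60.083): mol = 1.00195; Si = 1.00195, O = 2.00390.
ΣO = 2.99145; factor = 8/ΣO = 2.67429.
Si apfu = 1.00195 × 2.67429 = 2.680.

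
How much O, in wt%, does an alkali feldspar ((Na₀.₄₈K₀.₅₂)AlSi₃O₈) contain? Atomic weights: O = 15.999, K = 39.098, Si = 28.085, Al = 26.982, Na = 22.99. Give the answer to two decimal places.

Formula mass = 0.48×22.99 + 0.52×39.098 + 1×26.982 + 3×28.085 + 8×15.999 = 270.595 g/mol, of which 127.992 g is O.
So O makes up 127.992/270.595 = 0.4730 of the mass, i.e. 47.30%.

47.30 wt%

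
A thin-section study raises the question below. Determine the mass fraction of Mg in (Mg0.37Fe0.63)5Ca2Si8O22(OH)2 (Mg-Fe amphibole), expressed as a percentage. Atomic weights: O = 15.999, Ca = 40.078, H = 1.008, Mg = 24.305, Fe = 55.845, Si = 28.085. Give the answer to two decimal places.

Formula mass = 1.85*24.305 + 3.15*55.845 + 2*40.078 + 8*28.085 + 24*15.999 + 2*1.008 = 911.704 g/mol, of which 44.964 g is Mg.
So Mg makes up 44.964/911.704 = 0.0493 of the mass, i.e. 4.93%.

4.93 mass %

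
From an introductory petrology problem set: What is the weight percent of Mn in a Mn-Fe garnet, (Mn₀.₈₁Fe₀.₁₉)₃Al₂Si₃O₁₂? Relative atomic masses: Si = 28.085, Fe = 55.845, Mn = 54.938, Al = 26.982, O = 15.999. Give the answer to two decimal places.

Molar mass of (Mn₀.₈₁Fe₀.₁₉)₃Al₂Si₃O₁₂: 2.43*54.938 + 0.57*55.845 + 2*26.982 + 3*28.085 + 12*15.999 = 495.538 g/mol.
Mass of Mn per formula unit: 2.43 × 54.938 = 133.499 g.
Weight fraction Mn = 133.499 / 495.538 = 0.2694.

26.94 weight percent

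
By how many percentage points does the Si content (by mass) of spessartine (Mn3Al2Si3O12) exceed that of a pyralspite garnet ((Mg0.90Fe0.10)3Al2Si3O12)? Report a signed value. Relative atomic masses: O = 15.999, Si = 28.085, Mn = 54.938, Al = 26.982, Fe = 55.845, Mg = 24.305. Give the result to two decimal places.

First mineral: 84.255 g Si in 495.021 g formula = 17.02 wt% Si.
Second mineral: 84.255 g Si in 412.584 g formula = 20.42 wt% Si.
17.02% − 20.42% gives a difference of -3.40 percentage points.

-3.40 percentage points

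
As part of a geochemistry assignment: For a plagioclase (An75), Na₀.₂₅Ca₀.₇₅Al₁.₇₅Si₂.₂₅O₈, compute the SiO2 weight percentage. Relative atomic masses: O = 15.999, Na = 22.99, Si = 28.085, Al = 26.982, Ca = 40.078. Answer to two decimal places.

49.30 wt%

M(Na₀.₂₅Ca₀.₇₅Al₁.₇₅Si₂.₂₅O₈) = 274.208 g/mol; M(SiO2) = 60.083 g/mol.
Moles SiO2 per formula unit = 2.25 Si ÷ 1 = 2.2500.
SiO2 fraction = (2.2500 × 60.083) / 274.208 = 135.187/274.208 = 0.4930.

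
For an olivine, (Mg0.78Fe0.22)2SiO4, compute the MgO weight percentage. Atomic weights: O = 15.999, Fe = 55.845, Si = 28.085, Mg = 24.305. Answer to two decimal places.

40.68 wt%

Molar mass of (Mg0.78Fe0.22)2SiO4 = 1.56·24.305 + 0.44·55.845 + 1·28.085 + 4·15.999 = 154.569 g/mol.
Each formula unit contains 1.56 Mg, equivalent to 1.56/1 = 1.5600 mol MgO.
M(MgO) = 1×24.305 + 1×15.999 = 40.304 g/mol.
Mass of MgO per formula unit = 1.5600 × 40.304 = 62.874 g.
MgO wt% = 62.874 / 154.569 × 100 = 40.68%.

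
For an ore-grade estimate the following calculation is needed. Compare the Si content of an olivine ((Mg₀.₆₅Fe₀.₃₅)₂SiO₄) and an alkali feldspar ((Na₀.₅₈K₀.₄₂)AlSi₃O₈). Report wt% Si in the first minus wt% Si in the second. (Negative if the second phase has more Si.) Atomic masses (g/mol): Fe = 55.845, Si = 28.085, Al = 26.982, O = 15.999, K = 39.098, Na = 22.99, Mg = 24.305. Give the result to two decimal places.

First mineral: 28.085 g Si in 162.769 g formula = 17.25 wt% Si.
Second mineral: 84.255 g Si in 268.984 g formula = 31.32 wt% Si.
17.25% − 31.32% gives a difference of -14.07 percentage points.

-14.07 percentage points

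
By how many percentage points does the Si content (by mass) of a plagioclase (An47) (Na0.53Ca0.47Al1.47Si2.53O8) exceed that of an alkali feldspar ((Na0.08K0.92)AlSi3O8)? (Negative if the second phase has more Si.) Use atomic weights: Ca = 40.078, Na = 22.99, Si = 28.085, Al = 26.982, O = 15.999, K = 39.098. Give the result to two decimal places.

-4.07 percentage points

M(Na0.53Ca0.47Al1.47Si2.53O8) = 269.732 g/mol, so wt% Si = 71.055/269.732 × 100 = 26.34%.
M((Na0.08K0.92)AlSi3O8) = 277.038 g/mol, so wt% Si = 84.255/277.038 × 100 = 30.41%.
26.34 − 30.41 = -4.07 pp.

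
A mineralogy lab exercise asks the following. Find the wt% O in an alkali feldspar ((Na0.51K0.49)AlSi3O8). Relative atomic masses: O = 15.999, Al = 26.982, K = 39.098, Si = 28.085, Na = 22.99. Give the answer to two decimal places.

M((Na0.51K0.49)AlSi3O8) = 270.112 g/mol.
O contributes 8 × 15.999 = 127.992 g per mole.
127.992/270.112 = 0.4738 → 47.38%.

47.38 weight percent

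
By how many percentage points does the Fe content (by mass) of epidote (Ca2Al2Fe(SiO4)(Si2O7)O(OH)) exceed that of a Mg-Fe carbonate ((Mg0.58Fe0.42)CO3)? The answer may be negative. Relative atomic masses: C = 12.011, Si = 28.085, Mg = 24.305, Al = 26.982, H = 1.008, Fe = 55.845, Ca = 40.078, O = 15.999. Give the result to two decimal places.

-12.48 percentage points

First mineral: 55.845 g Fe in 483.215 g formula = 11.56 wt% Fe.
Second mineral: 23.455 g Fe in 97.560 g formula = 24.04 wt% Fe.
11.56% − 24.04% gives a difference of -12.48 percentage points.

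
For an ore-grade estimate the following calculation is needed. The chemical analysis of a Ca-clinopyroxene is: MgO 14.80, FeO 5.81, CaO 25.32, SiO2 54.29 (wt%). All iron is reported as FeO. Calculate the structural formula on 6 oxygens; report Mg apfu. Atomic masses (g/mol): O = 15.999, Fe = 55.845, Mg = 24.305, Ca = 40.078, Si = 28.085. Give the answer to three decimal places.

14.80 wt% MgO ÷ 40.304 g/mol = 0.36721 mol, giving 0.36721 Mg and 0.36721 O.
5.81 wt% FeO ÷ 71.844 g/mol = 0.08087 mol, giving 0.08087 Fe and 0.08087 O.
25.32 wt% CaO ÷ 56.077 g/mol = 0.45152 mol, giving 0.45152 Ca and 0.45152 O.
54.29 wt% SiO2 ÷ 60.083 g/mol = 0.90358 mol, giving 0.90358 Si and 1.80716 O.
Oxygen sums to 2.70676; scaling by 6/2.70676 = 2.21667 puts the formula on 6 O.
Mg: 0.36721 × 2.21667 = 0.814 atoms per formula unit.

0.814 Mg apfu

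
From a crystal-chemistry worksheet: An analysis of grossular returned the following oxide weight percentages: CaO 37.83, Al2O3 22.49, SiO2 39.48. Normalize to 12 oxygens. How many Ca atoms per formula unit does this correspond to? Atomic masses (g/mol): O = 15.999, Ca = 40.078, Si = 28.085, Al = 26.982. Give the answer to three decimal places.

3.054 Ca apfu

CaO: 37.83/56.077 = 0.67461 mol → 0.67461 mol Ca, 0.67461 mol O.
Al2O3: 22.49/101.961 = 0.22057 mol → 0.44114 mol Al, 0.66171 mol O.
SiO2: 39.48/60.083 = 0.65709 mol → 0.65709 mol Si, 1.31418 mol O.
Total oxygen = 2.65050 mol. Normalization factor = 12/2.65050 = 4.52745.
Ca per 12 O = 0.67461 × 4.52745 = 3.054.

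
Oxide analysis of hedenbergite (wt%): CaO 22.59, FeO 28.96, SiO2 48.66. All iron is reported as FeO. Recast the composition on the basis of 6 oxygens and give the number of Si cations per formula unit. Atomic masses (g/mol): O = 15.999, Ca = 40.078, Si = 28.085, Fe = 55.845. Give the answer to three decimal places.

2.003 Si apfu

22.59 wt% CaO ÷ 56.077 g/mol = 0.40284 mol, giving 0.40284 Ca and 0.40284 O.
28.96 wt% FeO ÷ 71.844 g/mol = 0.40310 mol, giving 0.40310 Fe and 0.40310 O.
48.66 wt% SiO2 ÷ 60.083 g/mol = 0.80988 mol, giving 0.80988 Si and 1.61976 O.
Oxygen sums to 2.42570; scaling by 6/2.42570 = 2.47351 puts the formula on 6 O.
Si: 0.80988 × 2.47351 = 2.003 atoms per formula unit.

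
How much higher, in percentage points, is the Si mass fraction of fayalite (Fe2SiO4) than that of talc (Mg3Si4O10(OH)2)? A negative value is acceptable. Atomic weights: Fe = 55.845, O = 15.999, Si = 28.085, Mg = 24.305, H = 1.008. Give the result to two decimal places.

M(Fe2SiO4) = 203.771 g/mol, so wt% Si = 28.085/203.771 × 100 = 13.78%.
M(Mg3Si4O10(OH)2) = 379.259 g/mol, so wt% Si = 112.340/379.259 × 100 = 29.62%.
13.78 − 29.62 = -15.84 pp.

-15.84 percentage points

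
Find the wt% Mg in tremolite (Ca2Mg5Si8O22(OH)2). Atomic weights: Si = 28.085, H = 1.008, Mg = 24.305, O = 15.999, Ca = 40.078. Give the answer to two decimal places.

14.96 wt%

Molar mass of Ca2Mg5Si8O22(OH)2: 2*40.078 + 5*24.305 + 8*28.085 + 24*15.999 + 2*1.008 = 812.353 g/mol.
Mass of Mg per formula unit: 5 × 24.305 = 121.525 g.
Weight fraction Mg = 121.525 / 812.353 = 0.1496.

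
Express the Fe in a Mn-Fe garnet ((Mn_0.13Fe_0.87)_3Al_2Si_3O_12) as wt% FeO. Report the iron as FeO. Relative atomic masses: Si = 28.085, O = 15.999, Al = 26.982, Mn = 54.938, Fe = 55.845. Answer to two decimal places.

Formula mass = 497.388 g/mol.
2.61 Fe → 2.6100 mol FeO per formula unit; M(FeO) = 71.844, so FeO mass = 187.513 g.
187.513/497.388 × 100 = 37.70 wt%.

37.70 wt%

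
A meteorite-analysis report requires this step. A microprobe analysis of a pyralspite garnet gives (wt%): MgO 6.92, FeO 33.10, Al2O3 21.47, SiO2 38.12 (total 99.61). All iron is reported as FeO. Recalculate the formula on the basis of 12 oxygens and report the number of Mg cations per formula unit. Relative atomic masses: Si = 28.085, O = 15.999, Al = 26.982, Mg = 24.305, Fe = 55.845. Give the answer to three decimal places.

6.92 wt% MgO ÷ 40.304 g/mol = 0.17170 mol, giving 0.17170 Mg and 0.17170 O.
33.10 wt% FeO ÷ 71.844 g/mol = 0.46072 mol, giving 0.46072 Fe and 0.46072 O.
21.47 wt% Al2O3 ÷ 101.961 g/mol = 0.21057 mol, giving 0.42114 Al and 0.63171 O.
38.12 wt% SiO2 ÷ 60.083 g/mol = 0.63446 mol, giving 0.63446 Si and 1.26892 O.
Oxygen sums to 2.53305; scaling by 12/2.53305 = 4.73737 puts the formula on 12 O.
Mg: 0.17170 × 4.73737 = 0.813 atoms per formula unit.

0.813 Mg apfu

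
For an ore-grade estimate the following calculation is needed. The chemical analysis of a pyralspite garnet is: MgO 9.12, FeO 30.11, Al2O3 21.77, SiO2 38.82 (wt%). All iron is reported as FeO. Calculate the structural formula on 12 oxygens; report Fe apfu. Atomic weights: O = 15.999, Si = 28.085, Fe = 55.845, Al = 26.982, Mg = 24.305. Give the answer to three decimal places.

1.951 Fe apfu

MgO: 9.12/40.304 = 0.22628 mol → 0.22628 mol Mg, 0.22628 mol O.
FeO: 30.11/71.844 = 0.41910 mol → 0.41910 mol Fe, 0.41910 mol O.
Al2O3: 21.77/101.961 = 0.21351 mol → 0.42702 mol Al, 0.64053 mol O.
SiO2: 38.82/60.083 = 0.64611 mol → 0.64611 mol Si, 1.29222 mol O.
Total oxygen = 2.57813 mol. Normalization factor = 12/2.57813 = 4.65454.
Fe per 12 O = 0.41910 × 4.65454 = 1.951.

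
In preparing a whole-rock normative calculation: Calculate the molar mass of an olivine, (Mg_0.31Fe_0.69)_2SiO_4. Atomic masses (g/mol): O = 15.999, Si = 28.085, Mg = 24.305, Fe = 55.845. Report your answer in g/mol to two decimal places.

The formula mass is the sum 0.62·24.305 + 1.38·55.845 + 1·28.085 + 4·15.999.

184.22 g/mol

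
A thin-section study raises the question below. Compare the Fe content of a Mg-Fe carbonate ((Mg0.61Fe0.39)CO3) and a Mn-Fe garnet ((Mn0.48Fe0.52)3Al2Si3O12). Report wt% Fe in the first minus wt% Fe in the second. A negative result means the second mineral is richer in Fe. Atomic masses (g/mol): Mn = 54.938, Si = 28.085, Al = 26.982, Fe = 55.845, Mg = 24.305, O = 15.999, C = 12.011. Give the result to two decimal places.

First mineral: 21.780 g Fe in 96.614 g formula = 22.54 wt% Fe.
Second mineral: 87.118 g Fe in 496.436 g formula = 17.55 wt% Fe.
22.54% − 17.55% gives a difference of 4.99 percentage points.

4.99 percentage points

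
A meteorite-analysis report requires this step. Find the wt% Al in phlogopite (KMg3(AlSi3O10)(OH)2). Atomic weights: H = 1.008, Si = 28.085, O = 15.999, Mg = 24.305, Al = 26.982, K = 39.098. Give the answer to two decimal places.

6.47 wt%

Formula mass = 1×39.098 + 3×24.305 + 1×26.982 + 3×28.085 + 12×15.999 + 2×1.008 = 417.254 g/mol, of which 26.982 g is Al.
So Al makes up 26.982/417.254 = 0.0647 of the mass, i.e. 6.47%.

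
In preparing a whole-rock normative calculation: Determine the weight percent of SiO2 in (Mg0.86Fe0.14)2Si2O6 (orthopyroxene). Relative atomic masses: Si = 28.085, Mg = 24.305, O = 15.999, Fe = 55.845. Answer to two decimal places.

Molar mass of (Mg0.86Fe0.14)2Si2O6 = 1.72·24.305 + 0.28·55.845 + 2·28.085 + 6·15.999 = 209.605 g/mol.
Each formula unit contains 2 Si, equivalent to 2/1 = 2.0000 mol SiO2.
M(SiO2) = 1×28.085 + 2×15.999 = 60.083 g/mol.
Mass of SiO2 per formula unit = 2.0000 × 60.083 = 120.166 g.
SiO2 wt% = 120.166 / 209.605 × 100 = 57.33%.

57.33 wt%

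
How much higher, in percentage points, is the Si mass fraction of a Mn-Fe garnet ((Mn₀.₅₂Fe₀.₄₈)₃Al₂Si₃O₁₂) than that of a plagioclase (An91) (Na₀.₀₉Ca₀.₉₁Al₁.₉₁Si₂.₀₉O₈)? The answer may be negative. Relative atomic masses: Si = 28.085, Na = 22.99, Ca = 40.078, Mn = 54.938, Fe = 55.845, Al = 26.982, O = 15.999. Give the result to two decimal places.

-4.23 percentage points

M((Mn₀.₅₂Fe₀.₄₈)₃Al₂Si₃O₁₂) = 496.327 g/mol, so wt% Si = 84.255/496.327 × 100 = 16.98%.
M(Na₀.₀₉Ca₀.₉₁Al₁.₉₁Si₂.₀₉O₈) = 276.765 g/mol, so wt% Si = 58.698/276.765 × 100 = 21.21%.
16.98 − 21.21 = -4.23 pp.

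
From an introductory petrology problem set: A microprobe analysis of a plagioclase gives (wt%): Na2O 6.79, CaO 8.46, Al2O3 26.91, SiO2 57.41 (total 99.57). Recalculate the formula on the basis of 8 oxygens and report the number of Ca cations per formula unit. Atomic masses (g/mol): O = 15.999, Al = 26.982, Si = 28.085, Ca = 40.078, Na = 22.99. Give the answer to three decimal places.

Na2O (M=61.979): mol = 0.10955; Na = 0.21910, O = 0.10955.
CaO (M=56.077): mol = 0.15086; Ca = 0.15086, O = 0.15086.
Al2O3 (M=101.961): mol = 0.26392; Al = 0.52784, O = 0.79176.
SiO2 (M=60.083): mol = 0.95551; Si = 0.95551, O = 1.91102.
ΣO = 2.96319; factor = 8/ΣO = 2.69979.
Ca apfu = 0.15086 × 2.69979 = 0.407.

0.407 Ca apfu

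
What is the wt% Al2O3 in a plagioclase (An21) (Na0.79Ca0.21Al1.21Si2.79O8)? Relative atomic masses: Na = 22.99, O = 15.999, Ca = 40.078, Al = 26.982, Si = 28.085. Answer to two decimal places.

Formula mass = 265.576 g/mol.
1.21 Al → 0.6050 mol Al2O3 per formula unit; M(Al2O3) = 101.961, so Al2O3 mass = 61.686 g.
61.686/265.576 × 100 = 23.23 wt%.

23.23 wt%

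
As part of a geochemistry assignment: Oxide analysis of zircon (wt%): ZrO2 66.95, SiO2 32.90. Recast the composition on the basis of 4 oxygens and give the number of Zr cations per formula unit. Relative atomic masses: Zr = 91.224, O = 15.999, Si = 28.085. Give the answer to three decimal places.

0.996 Zr apfu

ZrO2: 66.95/123.222 = 0.54333 mol → 0.54333 mol Zr, 1.08666 mol O.
SiO2: 32.90/60.083 = 0.54758 mol → 0.54758 mol Si, 1.09516 mol O.
Total oxygen = 2.18182 mol. Normalization factor = 4/2.18182 = 1.83333.
Zr per 4 O = 0.54333 × 1.83333 = 0.996.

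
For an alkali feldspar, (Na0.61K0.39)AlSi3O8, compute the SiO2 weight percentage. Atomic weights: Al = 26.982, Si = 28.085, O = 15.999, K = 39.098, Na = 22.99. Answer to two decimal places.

M((Na0.61K0.39)AlSi3O8) = 268.501 g/mol; M(SiO2) = 60.083 g/mol.
Moles SiO2 per formula unit = 3 Si ÷ 1 = 3.0000.
SiO2 fraction = (3.0000 × 60.083) / 268.501 = 180.249/268.501 = 0.6713.

67.13 wt%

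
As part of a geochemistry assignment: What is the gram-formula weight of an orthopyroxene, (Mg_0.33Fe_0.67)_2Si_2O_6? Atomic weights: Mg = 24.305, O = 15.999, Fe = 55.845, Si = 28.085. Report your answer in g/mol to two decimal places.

243.04 g/mol

M = 0.66(24.305) + 1.34(55.845) + 2(28.085) + 6(15.999)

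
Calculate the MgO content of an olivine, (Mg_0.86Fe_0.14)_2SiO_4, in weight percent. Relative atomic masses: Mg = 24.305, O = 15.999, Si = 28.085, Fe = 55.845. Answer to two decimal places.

46.36 wt%

Molar mass of (Mg_0.86Fe_0.14)_2SiO_4 = 1.72·24.305 + 0.28·55.845 + 1·28.085 + 4·15.999 = 149.522 g/mol.
Each formula unit contains 1.72 Mg, equivalent to 1.72/1 = 1.7200 mol MgO.
M(MgO) = 1×24.305 + 1×15.999 = 40.304 g/mol.
Mass of MgO per formula unit = 1.7200 × 40.304 = 69.323 g.
MgO wt% = 69.323 / 149.522 × 100 = 46.36%.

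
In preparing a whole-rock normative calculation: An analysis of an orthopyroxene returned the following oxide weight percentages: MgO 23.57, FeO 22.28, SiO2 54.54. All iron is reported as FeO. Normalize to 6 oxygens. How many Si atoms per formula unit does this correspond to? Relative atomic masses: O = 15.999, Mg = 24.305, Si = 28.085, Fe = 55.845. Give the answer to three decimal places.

MgO (M=40.304): mol = 0.58481; Mg = 0.58481, O = 0.58481.
FeO (M=71.844): mol = 0.31012; Fe = 0.31012, O = 0.31012.
SiO2 (M=60.083): mol = 0.90774; Si = 0.90774, O = 1.81548.
ΣO = 2.71041; factor = 6/ΣO = 2.21369.
Si apfu = 0.90774 × 2.21369 = 2.009.

2.009 Si apfu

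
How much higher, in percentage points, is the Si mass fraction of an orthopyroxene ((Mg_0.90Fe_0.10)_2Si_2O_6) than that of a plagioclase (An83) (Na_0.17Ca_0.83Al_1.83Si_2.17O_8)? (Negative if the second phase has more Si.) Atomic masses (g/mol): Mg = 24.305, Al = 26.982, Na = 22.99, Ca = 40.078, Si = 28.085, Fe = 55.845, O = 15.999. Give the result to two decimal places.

5.00 percentage points

M((Mg_0.90Fe_0.10)_2Si_2O_6) = 207.082 g/mol, so wt% Si = 56.170/207.082 × 100 = 27.12%.
M(Na_0.17Ca_0.83Al_1.83Si_2.17O_8) = 275.487 g/mol, so wt% Si = 60.944/275.487 × 100 = 22.12%.
27.12 − 22.12 = 5.00 pp.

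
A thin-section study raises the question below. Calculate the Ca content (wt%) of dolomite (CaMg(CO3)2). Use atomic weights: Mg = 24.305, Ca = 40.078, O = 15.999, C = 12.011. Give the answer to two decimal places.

Molar mass of CaMg(CO3)2: 1×40.078 + 1×24.305 + 2×12.011 + 6×15.999 = 184.399 g/mol.
Mass of Ca per formula unit: 1 × 40.078 = 40.078 g.
Weight fraction Ca = 40.078 / 184.399 = 0.2173.

21.73 wt%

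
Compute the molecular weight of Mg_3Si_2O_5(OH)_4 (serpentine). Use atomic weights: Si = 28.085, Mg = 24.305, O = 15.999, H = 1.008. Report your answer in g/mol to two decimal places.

M = 3×24.305 + 2×28.085 + 9×15.999 + 4×1.008

277.11 g/mol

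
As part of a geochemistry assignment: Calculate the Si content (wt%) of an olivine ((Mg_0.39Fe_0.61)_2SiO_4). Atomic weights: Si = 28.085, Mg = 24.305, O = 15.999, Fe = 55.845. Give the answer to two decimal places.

15.68 wt%

Molar mass of (Mg_0.39Fe_0.61)_2SiO_4: 0.78*24.305 + 1.22*55.845 + 1*28.085 + 4*15.999 = 179.170 g/mol.
Mass of Si per formula unit: 1 × 28.085 = 28.085 g.
Weight fraction Si = 28.085 / 179.170 = 0.1568.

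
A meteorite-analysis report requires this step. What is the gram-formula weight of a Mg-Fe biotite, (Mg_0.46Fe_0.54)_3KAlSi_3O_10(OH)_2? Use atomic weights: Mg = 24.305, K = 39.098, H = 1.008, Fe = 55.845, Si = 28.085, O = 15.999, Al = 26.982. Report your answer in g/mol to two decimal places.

M = 1.38·24.305 + 1.62·55.845 + 1·39.098 + 1·26.982 + 3·28.085 + 12·15.999 + 2·1.008

468.35 g/mol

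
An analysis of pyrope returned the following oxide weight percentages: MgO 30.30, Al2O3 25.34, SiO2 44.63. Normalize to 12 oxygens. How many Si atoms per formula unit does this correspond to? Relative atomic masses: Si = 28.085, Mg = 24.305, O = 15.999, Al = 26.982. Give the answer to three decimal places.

MgO (M=40.304): mol = 0.75179; Mg = 0.75179, O = 0.75179.
Al2O3 (M=101.961): mol = 0.24853; Al = 0.49706, O = 0.74559.
SiO2 (M=60.083): mol = 0.74281; Si = 0.74281, O = 1.48562.
ΣO = 2.98300; factor = 12/ΣO = 4.02280.
Si apfu = 0.74281 × 4.02280 = 2.988.

2.988 Si apfu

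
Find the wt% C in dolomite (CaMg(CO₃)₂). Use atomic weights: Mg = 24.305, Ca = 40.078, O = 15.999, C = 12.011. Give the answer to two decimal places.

Formula mass = 1·40.078 + 1·24.305 + 2·12.011 + 6·15.999 = 184.399 g/mol, of which 24.022 g is C.
So C makes up 24.022/184.399 = 0.1303 of the mass, i.e. 13.03%.

13.03 wt%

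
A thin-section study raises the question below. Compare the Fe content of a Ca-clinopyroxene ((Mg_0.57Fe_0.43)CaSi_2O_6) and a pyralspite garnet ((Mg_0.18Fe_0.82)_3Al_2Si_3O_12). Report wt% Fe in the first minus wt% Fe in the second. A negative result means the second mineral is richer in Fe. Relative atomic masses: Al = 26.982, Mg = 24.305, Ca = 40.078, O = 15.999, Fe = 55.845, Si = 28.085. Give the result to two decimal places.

-18.14 percentage points

M((Mg_0.57Fe_0.43)CaSi_2O_6) = 230.109 g/mol, so wt% Fe = 24.013/230.109 × 100 = 10.44%.
M((Mg_0.18Fe_0.82)_3Al_2Si_3O_12) = 480.710 g/mol, so wt% Fe = 137.379/480.710 × 100 = 28.58%.
10.44 − 28.58 = -18.14 pp.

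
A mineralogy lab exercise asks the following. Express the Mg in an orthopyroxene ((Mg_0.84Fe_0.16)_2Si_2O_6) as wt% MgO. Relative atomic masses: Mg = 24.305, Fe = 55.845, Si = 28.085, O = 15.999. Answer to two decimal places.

Formula mass = 210.867 g/mol.
1.68 Mg → 1.6800 mol MgO per formula unit; M(MgO) = 40.304, so MgO mass = 67.711 g.
67.711/210.867 × 100 = 32.11 wt%.

32.11 wt%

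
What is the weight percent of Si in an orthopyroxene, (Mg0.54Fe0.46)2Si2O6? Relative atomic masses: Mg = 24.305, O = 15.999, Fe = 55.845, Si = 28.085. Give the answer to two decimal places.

24.44 wt%

M((Mg0.54Fe0.46)2Si2O6) = 229.791 g/mol.
Si contributes 2 × 28.085 = 56.170 g per mole.
56.170/229.791 = 0.2444 → 24.44%.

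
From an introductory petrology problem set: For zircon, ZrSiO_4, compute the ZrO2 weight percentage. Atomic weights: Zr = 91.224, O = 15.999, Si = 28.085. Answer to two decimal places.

67.22 wt%

Molar mass of ZrSiO_4 = 1*91.224 + 1*28.085 + 4*15.999 = 183.305 g/mol.
Each formula unit contains 1 Zr, equivalent to 1/1 = 1.0000 mol ZrO2.
M(ZrO2) = 1×91.224 + 2×15.999 = 123.222 g/mol.
Mass of ZrO2 per formula unit = 1.0000 × 123.222 = 123.222 g.
ZrO2 wt% = 123.222 / 183.305 × 100 = 67.22%.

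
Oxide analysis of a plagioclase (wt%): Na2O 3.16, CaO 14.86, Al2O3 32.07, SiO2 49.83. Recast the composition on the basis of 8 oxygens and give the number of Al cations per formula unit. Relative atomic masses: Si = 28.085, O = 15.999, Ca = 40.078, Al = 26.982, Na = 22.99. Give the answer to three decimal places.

1.724 Al apfu

Na2O: 3.16/61.979 = 0.05099 mol → 0.10198 mol Na, 0.05099 mol O.
CaO: 14.86/56.077 = 0.26499 mol → 0.26499 mol Ca, 0.26499 mol O.
Al2O3: 32.07/101.961 = 0.31453 mol → 0.62906 mol Al, 0.94359 mol O.
SiO2: 49.83/60.083 = 0.82935 mol → 0.82935 mol Si, 1.65870 mol O.
Total oxygen = 2.91827 mol. Normalization factor = 8/2.91827 = 2.74135.
Al per 8 O = 0.62906 × 2.74135 = 1.724.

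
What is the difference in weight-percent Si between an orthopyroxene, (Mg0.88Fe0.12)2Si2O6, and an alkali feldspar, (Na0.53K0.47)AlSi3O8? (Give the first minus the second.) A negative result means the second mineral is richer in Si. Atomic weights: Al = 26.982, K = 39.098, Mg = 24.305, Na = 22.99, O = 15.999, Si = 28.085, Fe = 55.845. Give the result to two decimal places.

M((Mg0.88Fe0.12)2Si2O6) = 208.344 g/mol, so wt% Si = 56.170/208.344 × 100 = 26.96%.
M((Na0.53K0.47)AlSi3O8) = 269.790 g/mol, so wt% Si = 84.255/269.790 × 100 = 31.23%.
26.96 − 31.23 = -4.27 pp.

-4.27 percentage points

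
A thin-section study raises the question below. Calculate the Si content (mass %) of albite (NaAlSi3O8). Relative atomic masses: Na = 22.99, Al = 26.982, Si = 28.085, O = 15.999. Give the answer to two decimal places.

32.13 mass %

Formula mass = 1·22.99 + 1·26.982 + 3·28.085 + 8·15.999 = 262.219 g/mol, of which 84.255 g is Si.
So Si makes up 84.255/262.219 = 0.3213 of the mass, i.e. 32.13%.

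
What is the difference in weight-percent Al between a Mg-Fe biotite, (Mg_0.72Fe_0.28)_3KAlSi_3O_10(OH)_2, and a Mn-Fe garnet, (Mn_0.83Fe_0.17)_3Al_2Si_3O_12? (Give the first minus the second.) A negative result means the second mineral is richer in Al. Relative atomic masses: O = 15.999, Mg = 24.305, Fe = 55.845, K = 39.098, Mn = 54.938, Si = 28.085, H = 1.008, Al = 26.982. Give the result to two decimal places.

M((Mg_0.72Fe_0.28)_3KAlSi_3O_10(OH)_2) = 443.748 g/mol, so wt% Al = 26.982/443.748 × 100 = 6.08%.
M((Mn_0.83Fe_0.17)_3Al_2Si_3O_12) = 495.484 g/mol, so wt% Al = 53.964/495.484 × 100 = 10.89%.
6.08 − 10.89 = -4.81 pp.

-4.81 percentage points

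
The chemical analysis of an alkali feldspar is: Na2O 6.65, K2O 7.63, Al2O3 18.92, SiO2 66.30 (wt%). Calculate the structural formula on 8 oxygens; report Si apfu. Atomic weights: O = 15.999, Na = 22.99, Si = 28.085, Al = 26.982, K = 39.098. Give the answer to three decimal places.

Na2O (M=61.979): mol = 0.10729; Na = 0.21458, O = 0.10729.
K2O (M=94.195): mol = 0.08100; K = 0.16200, O = 0.08100.
Al2O3 (M=101.961): mol = 0.18556; Al = 0.37112, O = 0.55668.
SiO2 (M=60.083): mol = 1.10347; Si = 1.10347, O = 2.20694.
ΣO = 2.95191; factor = 8/ΣO = 2.71011.
Si apfu = 1.10347 × 2.71011 = 2.991.

2.991 Si apfu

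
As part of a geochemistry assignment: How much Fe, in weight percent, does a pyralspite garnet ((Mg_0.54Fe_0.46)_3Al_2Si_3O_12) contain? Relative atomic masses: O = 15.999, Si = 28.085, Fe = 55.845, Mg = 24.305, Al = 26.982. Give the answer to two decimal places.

17.25 weight percent

M((Mg_0.54Fe_0.46)_3Al_2Si_3O_12) = 446.647 g/mol.
Fe contributes 1.38 × 55.845 = 77.066 g per mole.
77.066/446.647 = 0.1725 → 17.25%.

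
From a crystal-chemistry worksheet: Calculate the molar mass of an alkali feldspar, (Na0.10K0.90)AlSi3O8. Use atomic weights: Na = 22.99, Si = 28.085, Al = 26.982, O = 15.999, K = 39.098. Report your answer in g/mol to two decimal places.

276.72 g/mol

M = 0.10(22.99) + 0.90(39.098) + 1(26.982) + 3(28.085) + 8(15.999)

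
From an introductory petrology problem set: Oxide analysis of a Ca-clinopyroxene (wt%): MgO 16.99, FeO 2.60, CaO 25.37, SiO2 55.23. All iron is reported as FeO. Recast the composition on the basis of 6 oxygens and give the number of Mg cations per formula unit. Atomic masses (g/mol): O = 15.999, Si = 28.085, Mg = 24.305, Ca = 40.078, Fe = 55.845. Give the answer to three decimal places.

0.920 Mg apfu

MgO (M=40.304): mol = 0.42155; Mg = 0.42155, O = 0.42155.
FeO (M=71.844): mol = 0.03619; Fe = 0.03619, O = 0.03619.
CaO (M=56.077): mol = 0.45241; Ca = 0.45241, O = 0.45241.
SiO2 (M=60.083): mol = 0.91923; Si = 0.91923, O = 1.83846.
ΣO = 2.74861; factor = 6/ΣO = 2.18292.
Mg apfu = 0.42155 × 2.18292 = 0.920.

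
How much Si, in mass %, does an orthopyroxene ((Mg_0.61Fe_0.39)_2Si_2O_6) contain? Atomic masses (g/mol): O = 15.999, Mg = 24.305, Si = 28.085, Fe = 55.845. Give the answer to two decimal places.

24.92 mass %

M((Mg_0.61Fe_0.39)_2Si_2O_6) = 225.375 g/mol.
Si contributes 2 × 28.085 = 56.170 g per mole.
56.170/225.375 = 0.2492 → 24.92%.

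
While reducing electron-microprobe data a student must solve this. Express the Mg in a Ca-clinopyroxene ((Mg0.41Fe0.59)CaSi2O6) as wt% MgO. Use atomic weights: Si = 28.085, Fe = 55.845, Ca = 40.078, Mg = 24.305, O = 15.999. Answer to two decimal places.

7.03 wt%

M((Mg0.41Fe0.59)CaSi2O6) = 235.156 g/mol; M(MgO) = 40.304 g/mol.
Moles MgO per formula unit = 0.41 Mg ÷ 1 = 0.4100.
MgO fraction = (0.4100 × 40.304) / 235.156 = 16.525/235.156 = 0.0703.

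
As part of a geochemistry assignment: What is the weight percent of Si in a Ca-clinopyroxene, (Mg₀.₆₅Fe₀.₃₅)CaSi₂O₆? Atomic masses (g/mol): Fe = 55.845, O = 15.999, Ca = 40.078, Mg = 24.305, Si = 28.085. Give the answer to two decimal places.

24.68 wt%

Molar mass of (Mg₀.₆₅Fe₀.₃₅)CaSi₂O₆: 0.65×24.305 + 0.35×55.845 + 1×40.078 + 2×28.085 + 6×15.999 = 227.586 g/mol.
Mass of Si per formula unit: 2 × 28.085 = 56.170 g.
Weight fraction Si = 56.170 / 227.586 = 0.2468.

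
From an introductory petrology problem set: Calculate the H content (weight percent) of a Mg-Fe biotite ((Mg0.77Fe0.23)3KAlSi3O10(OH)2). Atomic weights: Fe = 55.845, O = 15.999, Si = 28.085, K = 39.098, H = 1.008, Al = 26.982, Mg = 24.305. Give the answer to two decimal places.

Molar mass of (Mg0.77Fe0.23)3KAlSi3O10(OH)2: 2.31·24.305 + 0.69·55.845 + 1·39.098 + 1·26.982 + 3·28.085 + 12·15.999 + 2·1.008 = 439.017 g/mol.
Mass of H per formula unit: 2 × 1.008 = 2.016 g.
Weight fraction H = 2.016 / 439.017 = 0.0046.

0.46 weight percent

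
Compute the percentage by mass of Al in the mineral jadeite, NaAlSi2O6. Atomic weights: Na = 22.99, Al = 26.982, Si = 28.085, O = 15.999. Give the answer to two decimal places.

13.35 weight percent

Molar mass of NaAlSi2O6: 1×22.99 + 1×26.982 + 2×28.085 + 6×15.999 = 202.136 g/mol.
Mass of Al per formula unit: 1 × 26.982 = 26.982 g.
Weight fraction Al = 26.982 / 202.136 = 0.1335.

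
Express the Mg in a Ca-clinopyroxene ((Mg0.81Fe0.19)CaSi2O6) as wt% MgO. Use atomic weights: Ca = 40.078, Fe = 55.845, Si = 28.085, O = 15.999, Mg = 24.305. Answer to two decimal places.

M((Mg0.81Fe0.19)CaSi2O6) = 222.540 g/mol; M(MgO) = 40.304 g/mol.
Moles MgO per formula unit = 0.81 Mg ÷ 1 = 0.8100.
MgO fraction = (0.8100 × 40.304) / 222.540 = 32.646/222.540 = 0.1467.

14.67 wt%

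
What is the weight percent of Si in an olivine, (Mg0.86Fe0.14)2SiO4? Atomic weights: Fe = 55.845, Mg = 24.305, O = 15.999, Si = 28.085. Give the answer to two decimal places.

18.78 mass %

Formula mass = 1.72*24.305 + 0.28*55.845 + 1*28.085 + 4*15.999 = 149.522 g/mol, of which 28.085 g is Si.
So Si makes up 28.085/149.522 = 0.1878 of the mass, i.e. 18.78%.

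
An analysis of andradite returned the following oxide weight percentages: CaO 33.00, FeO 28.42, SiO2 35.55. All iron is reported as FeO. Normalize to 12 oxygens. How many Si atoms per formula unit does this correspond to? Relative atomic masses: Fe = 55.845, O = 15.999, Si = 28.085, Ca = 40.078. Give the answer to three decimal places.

CaO (M=56.077): mol = 0.58848; Ca = 0.58848, O = 0.58848.
FeO (M=71.844): mol = 0.39558; Fe = 0.39558, O = 0.39558.
SiO2 (M=60.083): mol = 0.59168; Si = 0.59168, O = 1.18336.
ΣO = 2.16742; factor = 12/ΣO = 5.53654.
Si apfu = 0.59168 × 5.53654 = 3.276.

3.276 Si apfu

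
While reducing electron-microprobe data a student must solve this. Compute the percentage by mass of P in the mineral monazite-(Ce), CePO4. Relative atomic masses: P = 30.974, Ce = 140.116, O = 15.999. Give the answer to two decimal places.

13.18 wt%

Formula mass = 1×140.116 + 1×30.974 + 4×15.999 = 235.086 g/mol, of which 30.974 g is P.
So P makes up 30.974/235.086 = 0.1318 of the mass, i.e. 13.18%.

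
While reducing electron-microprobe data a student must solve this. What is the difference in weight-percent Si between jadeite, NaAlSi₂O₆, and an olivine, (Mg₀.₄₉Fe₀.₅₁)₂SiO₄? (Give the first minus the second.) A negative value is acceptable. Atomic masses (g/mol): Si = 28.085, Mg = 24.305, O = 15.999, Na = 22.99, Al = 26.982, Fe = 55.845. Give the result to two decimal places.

M(NaAlSi₂O₆) = 202.136 g/mol, so wt% Si = 56.170/202.136 × 100 = 27.79%.
M((Mg₀.₄₉Fe₀.₅₁)₂SiO₄) = 172.862 g/mol, so wt% Si = 28.085/172.862 × 100 = 16.25%.
27.79 − 16.25 = 11.54 pp.

11.54 percentage points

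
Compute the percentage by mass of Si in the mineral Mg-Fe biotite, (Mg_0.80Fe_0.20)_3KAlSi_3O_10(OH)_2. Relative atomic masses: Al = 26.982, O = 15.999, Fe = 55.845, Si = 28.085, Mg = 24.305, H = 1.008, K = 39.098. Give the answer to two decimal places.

Formula mass = 2.40×24.305 + 0.60×55.845 + 1×39.098 + 1×26.982 + 3×28.085 + 12×15.999 + 2×1.008 = 436.178 g/mol, of which 84.255 g is Si.
So Si makes up 84.255/436.178 = 0.1932 of the mass, i.e. 19.32%.

19.32 weight percent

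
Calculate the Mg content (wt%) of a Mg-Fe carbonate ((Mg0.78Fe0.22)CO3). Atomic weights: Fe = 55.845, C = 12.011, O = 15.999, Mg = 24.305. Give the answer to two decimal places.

20.78 wt%

Formula mass = 0.78×24.305 + 0.22×55.845 + 1×12.011 + 3×15.999 = 91.252 g/mol, of which 18.958 g is Mg.
So Mg makes up 18.958/91.252 = 0.2078 of the mass, i.e. 20.78%.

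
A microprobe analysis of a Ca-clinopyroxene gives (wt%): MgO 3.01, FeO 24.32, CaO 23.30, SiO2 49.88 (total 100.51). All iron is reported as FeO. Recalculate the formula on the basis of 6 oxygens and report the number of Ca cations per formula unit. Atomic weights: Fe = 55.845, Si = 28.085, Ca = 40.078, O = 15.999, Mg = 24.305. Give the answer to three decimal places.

1.002 Ca apfu

3.01 wt% MgO ÷ 40.304 g/mol = 0.07468 mol, giving 0.07468 Mg and 0.07468 O.
24.32 wt% FeO ÷ 71.844 g/mol = 0.33851 mol, giving 0.33851 Fe and 0.33851 O.
23.30 wt% CaO ÷ 56.077 g/mol = 0.41550 mol, giving 0.41550 Ca and 0.41550 O.
49.88 wt% SiO2 ÷ 60.083 g/mol = 0.83018 mol, giving 0.83018 Si and 1.66036 O.
Oxygen sums to 2.48905; scaling by 6/2.48905 = 2.41056 puts the formula on 6 O.
Ca: 0.41550 × 2.41056 = 1.002 atoms per formula unit.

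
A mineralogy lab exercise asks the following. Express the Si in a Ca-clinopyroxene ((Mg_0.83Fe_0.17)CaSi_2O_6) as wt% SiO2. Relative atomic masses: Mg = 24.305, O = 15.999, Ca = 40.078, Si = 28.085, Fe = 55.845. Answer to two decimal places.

M((Mg_0.83Fe_0.17)CaSi_2O_6) = 221.909 g/mol; M(SiO2) = 60.083 g/mol.
Moles SiO2 per formula unit = 2 Si ÷ 1 = 2.0000.
SiO2 fraction = (2.0000 × 60.083) / 221.909 = 120.166/221.909 = 0.5415.

54.15 wt%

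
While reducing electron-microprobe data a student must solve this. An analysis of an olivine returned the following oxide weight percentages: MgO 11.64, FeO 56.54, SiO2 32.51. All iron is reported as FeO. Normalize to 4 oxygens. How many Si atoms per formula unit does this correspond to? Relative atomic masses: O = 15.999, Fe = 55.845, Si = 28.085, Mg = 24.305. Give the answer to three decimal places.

MgO (M=40.304): mol = 0.28881; Mg = 0.28881, O = 0.28881.
FeO (M=71.844): mol = 0.78698; Fe = 0.78698, O = 0.78698.
SiO2 (M=60.083): mol = 0.54108; Si = 0.54108, O = 1.08216.
ΣO = 2.15795; factor = 4/ΣO = 1.85361.
Si apfu = 0.54108 × 1.85361 = 1.003.

1.003 Si apfu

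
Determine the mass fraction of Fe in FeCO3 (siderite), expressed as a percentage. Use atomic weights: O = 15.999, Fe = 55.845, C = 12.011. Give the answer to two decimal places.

48.20 wt%

Formula mass = 1·55.845 + 1·12.011 + 3·15.999 = 115.853 g/mol, of which 55.845 g is Fe.
So Fe makes up 55.845/115.853 = 0.4820 of the mass, i.e. 48.20%.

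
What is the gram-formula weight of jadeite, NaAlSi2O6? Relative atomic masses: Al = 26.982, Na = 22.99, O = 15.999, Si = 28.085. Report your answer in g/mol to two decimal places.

The formula mass is the sum 1·22.99 + 1·26.982 + 2·28.085 + 6·15.999.

202.14 g/mol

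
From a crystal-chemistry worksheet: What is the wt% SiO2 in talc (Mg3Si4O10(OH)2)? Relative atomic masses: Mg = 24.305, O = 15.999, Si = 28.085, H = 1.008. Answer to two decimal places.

Formula mass = 379.259 g/mol.
4 Si → 4.0000 mol SiO2 per formula unit; M(SiO2) = 60.083, so SiO2 mass = 240.332 g.
240.332/379.259 × 100 = 63.37 wt%.

63.37 wt%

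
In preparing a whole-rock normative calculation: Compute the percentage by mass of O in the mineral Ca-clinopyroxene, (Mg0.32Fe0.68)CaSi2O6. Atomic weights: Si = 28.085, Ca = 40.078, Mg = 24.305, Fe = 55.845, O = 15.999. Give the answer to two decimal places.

M((Mg0.32Fe0.68)CaSi2O6) = 237.994 g/mol.
O contributes 6 × 15.999 = 95.994 g per mole.
95.994/237.994 = 0.4033 → 40.33%.

40.33 mass %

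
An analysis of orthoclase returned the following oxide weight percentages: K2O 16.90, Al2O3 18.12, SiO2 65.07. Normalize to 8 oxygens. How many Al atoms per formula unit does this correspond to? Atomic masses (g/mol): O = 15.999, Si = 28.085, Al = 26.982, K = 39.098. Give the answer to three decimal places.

K2O (M=94.195): mol = 0.17942; K = 0.35884, O = 0.17942.
Al2O3 (M=101.961): mol = 0.17772; Al = 0.35544, O = 0.53316.
SiO2 (M=60.083): mol = 1.08300; Si = 1.08300, O = 2.16600.
ΣO = 2.87858; factor = 8/ΣO = 2.77915.
Al apfu = 0.35544 × 2.77915 = 0.988.

0.988 Al apfu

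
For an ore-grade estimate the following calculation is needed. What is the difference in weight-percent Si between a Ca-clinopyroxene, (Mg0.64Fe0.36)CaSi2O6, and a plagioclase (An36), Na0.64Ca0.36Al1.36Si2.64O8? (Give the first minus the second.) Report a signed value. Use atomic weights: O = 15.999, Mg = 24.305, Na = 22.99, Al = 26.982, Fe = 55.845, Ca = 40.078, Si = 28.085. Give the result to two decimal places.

Si in (Mg0.64Fe0.36)CaSi2O6: molar mass 227.901 g/mol; 2×28.085 = 56.170 g → 24.65 wt%.
Si in Na0.64Ca0.36Al1.36Si2.64O8: molar mass 267.974 g/mol; 2.64×28.085 = 74.144 g → 27.67 wt%.
Difference = 24.65 − 27.67 = -3.02 percentage points.

-3.02 percentage points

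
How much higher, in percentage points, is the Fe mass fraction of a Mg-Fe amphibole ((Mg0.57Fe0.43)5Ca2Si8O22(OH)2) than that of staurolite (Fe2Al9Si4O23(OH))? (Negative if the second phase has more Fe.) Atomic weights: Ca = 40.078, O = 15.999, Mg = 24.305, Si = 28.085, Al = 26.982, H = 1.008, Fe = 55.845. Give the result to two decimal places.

0.53 percentage points

M((Mg0.57Fe0.43)5Ca2Si8O22(OH)2) = 880.164 g/mol, so wt% Fe = 120.067/880.164 × 100 = 13.64%.
M(Fe2Al9Si4O23(OH)) = 851.852 g/mol, so wt% Fe = 111.690/851.852 × 100 = 13.11%.
13.64 − 13.11 = 0.53 pp.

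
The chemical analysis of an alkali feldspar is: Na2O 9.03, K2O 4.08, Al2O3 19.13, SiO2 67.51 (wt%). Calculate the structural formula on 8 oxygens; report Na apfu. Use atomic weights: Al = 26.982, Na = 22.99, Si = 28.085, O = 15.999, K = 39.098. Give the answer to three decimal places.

0.777 Na apfu

Na2O (M=61.979): mol = 0.14569; Na = 0.29138, O = 0.14569.
K2O (M=94.195): mol = 0.04331; K = 0.08662, O = 0.04331.
Al2O3 (M=101.961): mol = 0.18762; Al = 0.37524, O = 0.56286.
SiO2 (M=60.083): mol = 1.12361; Si = 1.12361, O = 2.24722.
ΣO = 2.99908; factor = 8/ΣO = 2.66748.
Na apfu = 0.29138 × 2.66748 = 0.777.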